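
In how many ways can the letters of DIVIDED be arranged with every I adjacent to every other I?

120

Treat the 2 copies of I as a single block. The multiset to arrange is then {II, D, D, D, E, V}, 6 items in all.
That gives (6)!/(3!) = 120 arrangements.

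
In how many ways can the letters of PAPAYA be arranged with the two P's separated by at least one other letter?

40

There are 6!/(3!·2!) = 60 arrangements of PAPAYA in total.
Arrangements with the P's together: treat PP as one letter, giving (5)!/(3!) = 20.
Hence 60 − 20 = 40.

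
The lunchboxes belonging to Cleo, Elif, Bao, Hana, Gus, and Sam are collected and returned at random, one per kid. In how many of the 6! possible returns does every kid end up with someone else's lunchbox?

This is the derangement count D_6: permutations of 6 items with no fixed point.
By inclusion–exclusion this is Σ_{j=0}^{6} (−1)^j C(6,j)·(6−j)!.
Computing: 720 − 720 + 360 − 120 + 30 − 6 + 1 = 265.

265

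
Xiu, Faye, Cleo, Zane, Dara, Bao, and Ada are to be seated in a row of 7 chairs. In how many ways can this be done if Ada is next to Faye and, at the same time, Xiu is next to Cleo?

480

Treat {Ada,Faye} as one block (2 orders) and {Xiu,Cleo} as another (2 orders).
That leaves 5 units to arrange: 2 × 2 × 5! = 4 × 120 = 480.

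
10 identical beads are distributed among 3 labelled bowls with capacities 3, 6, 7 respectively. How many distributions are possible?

Without the upper bounds there are C(12,2) = 66 ways to split 10 among 3 bowls.
Subtract solutions that violate a single cap (substitute x_i' = x_i − (cap_i+1)): x_1 ≥ 4 gives C(8,2) = 28; x_2 ≥ 7 gives C(5,2) = 10; x_3 ≥ 8 gives C(4,2) = 6. Together 44.
No two caps can be exceeded simultaneously, so the pair terms are all 0.
By inclusion–exclusion the count is 66 − 44 + 0 = 22.

22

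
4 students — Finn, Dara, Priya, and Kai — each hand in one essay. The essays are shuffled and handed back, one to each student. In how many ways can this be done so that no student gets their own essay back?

9

Let Aᵢ be the assignments in which student i gets their own essay. We want the size of the complement of A₁∪…∪A_4.
By inclusion–exclusion this is Σ_{j=0}^{4} (−1)^j C(4,j)·(4−j)!.
Computing: 24 − 24 + 12 − 4 + 1 = 9.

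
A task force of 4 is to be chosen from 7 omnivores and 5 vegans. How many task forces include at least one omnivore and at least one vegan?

455

Unrestricted: C(12,4) = 495 ways to pick any 4 of the 12.
Selections missing a whole group: no omnivores → C(5,4) = 5; no vegans → C(7,4) = 35.
Both groups omitted at once is impossible, so 495 − 40 = 455.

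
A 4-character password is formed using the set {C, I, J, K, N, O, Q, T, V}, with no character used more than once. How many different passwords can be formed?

3024

Choose and order 4 of the 9 symbols: the first character has 9 options, the next 8, then 7, 6.
That product is 9 × 8 × 7 × 6 = 3024.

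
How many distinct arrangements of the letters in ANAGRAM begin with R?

120

Fix R in the first position and arrange the remaining 6 letters.
Those 6 letters have A appearing 3 times, giving (6)!/(3!) = 120.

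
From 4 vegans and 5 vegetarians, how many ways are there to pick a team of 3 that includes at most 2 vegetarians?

Split by how many vegetarians are chosen (0 through 2).
Sum: C(5,0)·C(4,3) + C(5,1)·C(4,2) + C(5,2)·C(4,1) = 4 + 30 + 40 = 74.

74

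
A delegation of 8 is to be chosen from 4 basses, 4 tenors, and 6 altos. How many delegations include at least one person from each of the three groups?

2912

Total 8-person selections from all 14: C(14,8) = 3003.
Subtract selections that omit an entire group: no basses → C(10,8) = 45; no tenors → C(10,8) = 45; no altos → C(8,8) = 1.
Add back selections omitting two groups (i.e. drawn from a single group): C(4,8) + C(4,8) + C(6,8) = 0.
By inclusion–exclusion: 3003 − 91 + 0 = 2912.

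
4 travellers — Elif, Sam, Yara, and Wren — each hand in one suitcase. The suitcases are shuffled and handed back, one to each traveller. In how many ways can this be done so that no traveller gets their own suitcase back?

9

Let Aᵢ be the assignments in which traveller i gets their own suitcase. We want the size of the complement of A₁∪…∪A_4.
By inclusion–exclusion this is Σ_{j=0}^{4} (−1)^j C(4,j)·(4−j)!.
Computing: 24 − 24 + 12 − 4 + 1 = 9.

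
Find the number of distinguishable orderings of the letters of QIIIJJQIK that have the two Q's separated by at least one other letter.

Total arrangements of QIIIJJQIK: 9!/(4!·2!·2!) = 3780.
If the two Q's are adjacent, glue them into one block, leaving 8 items to arrange: (8)!/(4!·2!) = 840 ways.
Hence 3780 − 840 = 2940.

2940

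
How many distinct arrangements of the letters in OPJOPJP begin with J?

60

With the first slot taken by J, it remains to arrange the other 6 letters (OPOPJP).
Those 6 letters have O appearing twice and P appearing 3 times, giving (6)!/(3!·2!) = 60.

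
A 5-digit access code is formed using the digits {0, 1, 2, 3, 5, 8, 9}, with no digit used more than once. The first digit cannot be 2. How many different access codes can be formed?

2160

The first digit has 7−1 = 6 choices (anything except 2).
The remaining 4 digits are filled from the other 6 symbols without repetition: 6 × 5 × 4 × 3 = 360.
Total: 6 × 360 = 2160.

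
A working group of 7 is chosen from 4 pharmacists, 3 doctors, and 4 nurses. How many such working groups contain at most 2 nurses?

Split by how many nurses are chosen (0 through 2).
Sum: C(4,0)·C(7,7) + C(4,1)·C(7,6) + C(4,2)·C(7,5) = 1 + 28 + 126 = 155.

155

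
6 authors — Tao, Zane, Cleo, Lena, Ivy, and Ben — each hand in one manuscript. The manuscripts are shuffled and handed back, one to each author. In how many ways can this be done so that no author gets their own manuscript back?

Let Aᵢ be the assignments in which author i gets their own manuscript. We want the size of the complement of A₁∪…∪A_6.
By inclusion–exclusion this is Σ_{j=0}^{6} (−1)^j C(6,j)·(6−j)!.
Computing: 720 − 720 + 360 − 120 + 30 − 6 + 1 = 265.

265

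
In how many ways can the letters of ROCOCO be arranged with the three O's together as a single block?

Treat the 3 copies of O as a single block. The multiset to arrange is then {OOO, C, C, R}, 4 items in all.
That gives (4)!/(2!) = 12 arrangements.

12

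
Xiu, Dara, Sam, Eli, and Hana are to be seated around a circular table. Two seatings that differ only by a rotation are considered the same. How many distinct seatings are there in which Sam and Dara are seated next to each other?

12

Treat {Sam, Dara} as one unit (2 internal orders) and seat the resulting 4 units around the table: (3)! circular arrangements.
So 2 × (3)! = 2 × 6 = 12.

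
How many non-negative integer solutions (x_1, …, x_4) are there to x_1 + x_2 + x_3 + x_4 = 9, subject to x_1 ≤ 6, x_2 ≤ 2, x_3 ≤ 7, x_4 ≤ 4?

91

By stars and bars, unrestricted non-negative solutions to x_1+…+x_4 = 9 number C(9+3,3) = 220.
Subtract solutions that violate a single cap (substitute x_i' = x_i − (cap_i+1)): x_1 ≥ 7 gives C(5,3) = 10; x_2 ≥ 3 gives C(9,3) = 84; x_3 ≥ 8 gives C(4,3) = 4; x_4 ≥ 5 gives C(7,3) = 35. Together 133.
Add back pairs where two caps are both exceeded: 0 + 0 + 0 + 0 + 4 + 0 = 4.
By inclusion–exclusion the count is 220 − 133 + 4 = 91.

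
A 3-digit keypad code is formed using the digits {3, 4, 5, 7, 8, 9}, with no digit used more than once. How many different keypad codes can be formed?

With no repetition, fill the 3 digits in order: 6 choices, then 5, down to 4.
6 × 5 × 4 = 120.

120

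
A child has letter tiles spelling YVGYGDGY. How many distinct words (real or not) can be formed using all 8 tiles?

The 8 letters of YVGYGDGY have repeats: G appearing 3 times and Y appearing 3 times.
So there are 8! / (3!·3!) = 1120 distinguishable arrangements.

1120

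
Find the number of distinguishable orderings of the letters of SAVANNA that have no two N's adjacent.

Total arrangements of SAVANNA: 7!/(3!·2!) = 420.
If the two N's are adjacent, glue them into one block, leaving 6 items to arrange: (6)!/(3!) = 120 ways.
Hence 420 − 120 = 300.

300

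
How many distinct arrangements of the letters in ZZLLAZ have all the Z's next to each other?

Treat the 3 copies of Z as a single block. The multiset to arrange is then {ZZZ, A, L, L}, 4 items in all.
That gives (4)!/(2!) = 12 arrangements.

12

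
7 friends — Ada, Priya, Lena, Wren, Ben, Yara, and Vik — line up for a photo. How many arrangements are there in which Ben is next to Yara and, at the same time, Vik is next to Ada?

Treat {Ben,Yara} as one block (2 orders) and {Vik,Ada} as another (2 orders).
That leaves 5 units to arrange: 2 × 2 × 5! = 4 × 120 = 480.

480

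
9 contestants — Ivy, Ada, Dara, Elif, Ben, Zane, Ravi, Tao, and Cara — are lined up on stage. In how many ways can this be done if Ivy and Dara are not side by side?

Of the 9! = 362880 arrangements, those with Ivy and Dara adjacent number 2 × 8! = 80640 (treat the pair as a block with 2 internal orders).
Complementary counting: 362880 − 80640 = 282240.

282240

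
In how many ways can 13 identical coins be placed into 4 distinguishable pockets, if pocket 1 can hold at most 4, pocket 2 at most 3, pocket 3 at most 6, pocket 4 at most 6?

Ignoring the caps, the number of non-negative solutions to x_1+…+x_4 = 13 is C(16,3) = 560.
Subtract solutions that violate a single cap (substitute x_i' = x_i − (cap_i+1)): x_1 ≥ 5 gives C(11,3) = 165; x_2 ≥ 4 gives C(12,3) = 220; x_3 ≥ 7 gives C(9,3) = 84; x_4 ≥ 7 gives C(9,3) = 84. Together 553.
Add back pairs where two caps are both exceeded: 35 + 4 + 4 + 10 + 10 + 0 = 63.
By inclusion–exclusion the count is 560 − 553 + 63 = 70.

70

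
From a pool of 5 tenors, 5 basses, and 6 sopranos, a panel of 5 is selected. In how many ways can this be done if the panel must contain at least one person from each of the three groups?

3200

With no constraint there are C(16,5) = 4368 possible selections.
Selections missing a whole group: no tenors → C(11,5) = 462; no basses → C(11,5) = 462; no sopranos → C(10,5) = 252.
Add back selections omitting two groups (i.e. drawn from a single group): C(5,5) + C(5,5) + C(6,5) = 8.
By inclusion–exclusion: 4368 − 1176 + 8 = 3200.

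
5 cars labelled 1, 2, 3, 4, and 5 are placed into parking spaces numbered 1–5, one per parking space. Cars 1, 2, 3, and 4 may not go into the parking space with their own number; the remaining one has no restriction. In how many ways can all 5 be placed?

Let Aᵢ (for 1 ≤ i ≤ 4) be the placements that put car i in its forbidden parking space. Any j of these fix j positions, leaving (5−j)! ways to fill the rest, and there are C(4,j) ways to pick which j.
By inclusion–exclusion, the number of valid placements is Σ_{j=0}^{4} (−1)^j C(4,j)·(5−j)!.
Computing: 120 − 96 + 36 − 8 + 1 = 53.

53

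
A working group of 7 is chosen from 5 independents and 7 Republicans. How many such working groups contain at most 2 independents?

Split by how many independents are chosen (0 through 2).
Sum: C(5,0)·C(7,7) + C(5,1)·C(7,6) + C(5,2)·C(7,5) = 1 + 35 + 210 = 246.

246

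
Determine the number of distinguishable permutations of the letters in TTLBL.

30

The 5 letters of TTLBL have repeats: L appearing twice and T appearing twice.
Dividing 5! = 120 by 2!·2! = 4 for the repeated letters gives 30.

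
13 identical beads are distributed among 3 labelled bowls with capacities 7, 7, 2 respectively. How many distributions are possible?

By stars and bars, unrestricted non-negative solutions to x_1+…+x_3 = 13 number C(13+2,2) = 105.
Subtract solutions that violate a single cap (substitute x_i' = x_i − (cap_i+1)): x_1 ≥ 8 gives C(7,2) = 21; x_2 ≥ 8 gives C(7,2) = 21; x_3 ≥ 3 gives C(12,2) = 66. Together 108.
Add back pairs where two caps are both exceeded: 0 + 6 + 6 = 12.
By inclusion–exclusion the count is 105 − 108 + 12 = 9.

9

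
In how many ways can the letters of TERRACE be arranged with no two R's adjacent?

900

There are 7!/(2!·2!) = 1260 arrangements of TERRACE in total.
If the two R's are adjacent, glue them into one block, leaving 6 items to arrange: (6)!/(2!) = 360 ways.
Hence 1260 − 360 = 900.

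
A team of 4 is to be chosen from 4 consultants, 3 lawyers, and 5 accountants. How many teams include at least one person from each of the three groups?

Unrestricted: C(12,4) = 495 ways to pick any 4 of the 12.
Subtract selections that omit an entire group: no consultants → C(8,4) = 70; no lawyers → C(9,4) = 126; no accountants → C(7,4) = 35.
Add back selections omitting two groups (i.e. drawn from a single group): C(4,4) + C(3,4) + C(5,4) = 6.
By inclusion–exclusion: 495 − 231 + 6 = 270.

270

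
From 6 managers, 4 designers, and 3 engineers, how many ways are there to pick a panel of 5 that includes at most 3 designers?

Split by how many designers are chosen (0 through 3).
Sum: C(4,0)·C(9,5) + C(4,1)·C(9,4) + C(4,2)·C(9,3) + C(4,3)·C(9,2) = 126 + 504 + 504 + 144 = 1278.

1278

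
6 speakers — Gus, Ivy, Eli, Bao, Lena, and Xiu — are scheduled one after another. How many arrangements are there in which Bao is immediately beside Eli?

240

Glue Bao and Eli into one block (2 internal orders), leaving 5 units to arrange in a row.
So the count is 2·(5)! = 240.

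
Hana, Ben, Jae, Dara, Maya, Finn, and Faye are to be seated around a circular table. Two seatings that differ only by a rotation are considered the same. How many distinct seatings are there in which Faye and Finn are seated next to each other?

240

Glue Faye and Finn into a block (2 internal orders). Seating 6 units around a circle gives (5)! arrangements.
So 2 × (5)! = 2 × 120 = 240.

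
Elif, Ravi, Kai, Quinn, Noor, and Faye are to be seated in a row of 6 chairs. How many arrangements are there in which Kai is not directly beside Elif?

Of the 6! = 720 arrangements, those with Kai and Elif adjacent number 2 × 5! = 240 (treat the pair as a block with 2 internal orders).
Complementary counting: 720 − 240 = 480.

480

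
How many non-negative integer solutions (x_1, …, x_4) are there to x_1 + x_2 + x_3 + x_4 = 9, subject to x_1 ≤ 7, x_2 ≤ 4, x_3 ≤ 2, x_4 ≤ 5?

82

Without the upper bounds there are C(12,3) = 220 ways to split 9 among 4 variables.
Subtract solutions that violate a single cap (substitute x_i' = x_i − (cap_i+1)): x_1 ≥ 8 gives C(4,3) = 4; x_2 ≥ 5 gives C(7,3) = 35; x_3 ≥ 3 gives C(9,3) = 84; x_4 ≥ 6 gives C(6,3) = 20. Together 143.
Add back pairs where two caps are both exceeded: 0 + 0 + 0 + 4 + 0 + 1 = 5.
By inclusion–exclusion the count is 220 − 143 + 5 = 82.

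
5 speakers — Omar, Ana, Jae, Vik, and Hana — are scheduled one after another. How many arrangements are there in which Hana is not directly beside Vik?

72

There are 5! = 120 arrangements in all. If Hana and Vik are adjacent, merging them into one block gives 2·(4)! = 48 arrangements.
So 120 − 48 = 72 arrangements keep them apart.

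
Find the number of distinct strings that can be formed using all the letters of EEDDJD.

60

The 6 letters of EEDDJD have repeats: D appearing 3 times and E appearing twice.
Dividing 6! = 720 by 3!·2! = 12 for the repeated letters gives 60.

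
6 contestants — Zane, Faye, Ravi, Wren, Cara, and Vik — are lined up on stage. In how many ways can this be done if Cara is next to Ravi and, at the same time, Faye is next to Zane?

96

Treat {Cara,Ravi} as one block (2 orders) and {Faye,Zane} as another (2 orders).
That leaves 4 units to arrange: 2 × 2 × 4! = 4 × 24 = 96.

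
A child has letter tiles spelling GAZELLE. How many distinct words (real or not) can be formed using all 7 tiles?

The 7 letters of GAZELLE have repeats: E appearing twice and L appearing twice.
Dividing 7! = 5040 by 2!·2! = 4 for the repeated letters gives 1260.

1260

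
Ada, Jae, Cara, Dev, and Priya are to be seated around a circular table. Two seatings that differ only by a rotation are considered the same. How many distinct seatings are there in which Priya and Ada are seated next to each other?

12

Treat {Priya, Ada} as one unit (2 internal orders) and seat the resulting 4 units around the table: (3)! circular arrangements.
So 2 × (3)! = 2 × 6 = 12.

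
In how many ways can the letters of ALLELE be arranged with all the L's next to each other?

Treat the 3 copies of L as a single block. The multiset to arrange is then {LLL, A, E, E}, 4 items in all.
That gives (4)!/(2!) = 12 arrangements.

12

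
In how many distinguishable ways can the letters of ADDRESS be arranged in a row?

1260

ADDRESS has 7 letters with D appearing twice and S appearing twice.
Dividing 7! = 5040 by 2!·2! = 4 for the repeated letters gives 1260.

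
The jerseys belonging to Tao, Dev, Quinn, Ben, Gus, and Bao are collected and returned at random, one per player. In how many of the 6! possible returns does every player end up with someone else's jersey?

This is the derangement count D_6: permutations of 6 items with no fixed point.
By inclusion–exclusion this is Σ_{j=0}^{6} (−1)^j C(6,j)·(6−j)!.
Computing: 720 − 720 + 360 − 120 + 30 − 6 + 1 = 265.

265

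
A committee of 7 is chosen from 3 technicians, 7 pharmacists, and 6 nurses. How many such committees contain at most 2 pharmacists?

3270

Split by how many pharmacists are chosen (0 through 2).
Sum: C(7,0)·C(9,7) + C(7,1)·C(9,6) + C(7,2)·C(9,5) = 36 + 588 + 2646 = 3270.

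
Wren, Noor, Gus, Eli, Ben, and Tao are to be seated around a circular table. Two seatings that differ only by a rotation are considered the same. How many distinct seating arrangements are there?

Around a circle, 6 distinct people have 6!/6 = (5)! = 120 rotationally distinct seatings.

120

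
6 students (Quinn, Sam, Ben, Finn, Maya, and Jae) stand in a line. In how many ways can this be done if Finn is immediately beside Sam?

Treat {Finn, Sam} as a single unit. There are 5 units to order, and the pair itself can be ordered 2 ways.
So the count is 2·(5)! = 240.

240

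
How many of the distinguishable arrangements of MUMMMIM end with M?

30

Fix M in the last position and arrange the remaining 6 letters.
Those 6 letters have M appearing 4 times, giving (6)!/(4!) = 30.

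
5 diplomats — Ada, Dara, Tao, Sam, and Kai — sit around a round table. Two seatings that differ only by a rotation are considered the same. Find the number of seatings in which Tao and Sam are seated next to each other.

Treat {Tao, Sam} as one unit (2 internal orders) and seat the resulting 4 units around the table: (3)! circular arrangements.
So 2 × (3)! = 2 × 6 = 12.

12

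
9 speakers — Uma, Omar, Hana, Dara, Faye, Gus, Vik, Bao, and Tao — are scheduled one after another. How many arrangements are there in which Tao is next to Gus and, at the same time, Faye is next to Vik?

Treat {Tao,Gus} as one block (2 orders) and {Faye,Vik} as another (2 orders).
That leaves 7 units to arrange: 2 × 2 × 7! = 4 × 5040 = 20160.

20160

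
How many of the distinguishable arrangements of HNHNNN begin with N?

Fix N in the first position and arrange the remaining 5 letters.
Those 5 letters have H appearing twice and N appearing 3 times, giving (5)!/(3!·2!) = 10.

10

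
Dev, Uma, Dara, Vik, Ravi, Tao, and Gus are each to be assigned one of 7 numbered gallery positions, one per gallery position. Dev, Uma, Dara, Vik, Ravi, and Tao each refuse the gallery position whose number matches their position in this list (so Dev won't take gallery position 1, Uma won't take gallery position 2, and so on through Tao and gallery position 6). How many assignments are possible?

2119

Let Aᵢ (for 1 ≤ i ≤ 6) be the placements that put person i in their forbidden gallery position. Any j of these fix j positions, leaving (7−j)! ways to fill the rest, and there are C(6,j) ways to pick which j.
By inclusion–exclusion, the number of valid placements is Σ_{j=0}^{6} (−1)^j C(6,j)·(7−j)!.
Computing: 5040 − 4320 + 1800 − 480 + 90 − 12 + 1 = 2119.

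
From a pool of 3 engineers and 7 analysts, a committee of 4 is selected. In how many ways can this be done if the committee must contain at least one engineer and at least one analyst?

Unrestricted: C(10,4) = 210 ways to pick any 4 of the 10.
Selections missing a whole group: no engineers → C(7,4) = 35; no analysts → C(3,4) = 0.
Both groups omitted at once is impossible, so 210 − 35 = 175.

175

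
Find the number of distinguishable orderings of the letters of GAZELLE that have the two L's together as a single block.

Treat the 2 copies of L as a single block. The multiset to arrange is then {LL, A, E, E, G, Z}, 6 items in all.
That gives (6)!/(2!) = 360 arrangements.

360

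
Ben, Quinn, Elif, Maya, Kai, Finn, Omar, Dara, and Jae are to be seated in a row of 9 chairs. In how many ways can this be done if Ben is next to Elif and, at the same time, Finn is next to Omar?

20160

Treat {Ben,Elif} as one block (2 orders) and {Finn,Omar} as another (2 orders).
That leaves 7 units to arrange: 2 × 2 × 7! = 4 × 5040 = 20160.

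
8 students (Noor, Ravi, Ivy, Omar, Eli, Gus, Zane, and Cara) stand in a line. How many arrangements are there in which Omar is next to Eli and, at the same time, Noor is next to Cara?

Treat {Omar,Eli} as one block (2 orders) and {Noor,Cara} as another (2 orders).
That leaves 6 units to arrange: 2 × 2 × 6! = 4 × 720 = 2880.

2880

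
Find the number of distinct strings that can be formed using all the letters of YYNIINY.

YYNIINY has 7 letters with I appearing twice, N appearing twice, and Y appearing 3 times.
So there are 7! / (3!·2!·2!) = 210 distinguishable arrangements.

210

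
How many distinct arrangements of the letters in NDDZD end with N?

4

Fix N in the last position and arrange the remaining 4 letters.
Those 4 letters have D appearing 3 times, giving (4)!/(3!) = 4.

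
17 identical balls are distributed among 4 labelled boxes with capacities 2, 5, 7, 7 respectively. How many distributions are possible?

Without the upper bounds there are C(20,3) = 1140 ways to split 17 among 4 boxes.
Subtract solutions that violate a single cap (substitute x_i' = x_i − (cap_i+1)): x_1 ≥ 3 gives C(17,3) = 680; x_2 ≥ 6 gives C(14,3) = 364; x_3 ≥ 8 gives C(12,3) = 220; x_4 ≥ 8 gives C(12,3) = 220. Together 1484.
Add back pairs where two caps are both exceeded: 165 + 84 + 84 + 20 + 20 + 4 = 377.
Subtract triples: 1 + 1 + 0 + 0 = 2.
By inclusion–exclusion the count is 1140 − 1484 + 377 − 2 = 31.

31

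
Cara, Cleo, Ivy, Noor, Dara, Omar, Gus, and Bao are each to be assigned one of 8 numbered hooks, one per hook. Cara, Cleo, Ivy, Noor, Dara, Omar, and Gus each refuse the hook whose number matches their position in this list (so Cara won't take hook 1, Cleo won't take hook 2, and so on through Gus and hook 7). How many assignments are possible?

16687

Let Aᵢ (for 1 ≤ i ≤ 7) be the placements that put person i in their forbidden hook. Any j of these fix j positions, leaving (8−j)! ways to fill the rest, and there are C(7,j) ways to pick which j.
By inclusion–exclusion, the number of valid placements is Σ_{j=0}^{7} (−1)^j C(7,j)·(8−j)!.
Computing: 40320 − 35280 + 15120 − 4200 + 840 − 126 + 14 − 1 = 16687.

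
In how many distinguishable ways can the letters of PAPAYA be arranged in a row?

60

Letter multiplicities in PAPAYA: A×3, P×2, Y×1.
Dividing 6! = 720 by 3!·2! = 12 for the repeated letters gives 60.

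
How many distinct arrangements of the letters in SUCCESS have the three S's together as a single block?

60

Treat the 3 copies of S as a single block. The multiset to arrange is then {SSS, C, C, E, U}, 5 items in all.
That gives (5)!/(2!) = 60 arrangements.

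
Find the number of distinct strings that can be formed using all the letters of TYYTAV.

180

The 6 letters of TYYTAV have repeats: T appearing twice and Y appearing twice.
Dividing 6! = 720 by 2!·2! = 4 for the repeated letters gives 180.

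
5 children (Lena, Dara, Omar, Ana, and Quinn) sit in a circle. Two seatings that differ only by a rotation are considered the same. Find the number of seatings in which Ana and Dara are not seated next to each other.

Without the restriction there are (4)! = 24 seatings.
Seatings with Ana beside Dara: treat them as a block with 2 internal orders, giving 2 × (3)! = 12.
Subtracting, 24 − 12 = 12.

12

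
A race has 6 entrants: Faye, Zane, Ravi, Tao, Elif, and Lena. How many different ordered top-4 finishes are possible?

This is an ordered selection of 4 from 6: P(6,4).
That gives 6 × 5 × 4 × 3 = 360.

360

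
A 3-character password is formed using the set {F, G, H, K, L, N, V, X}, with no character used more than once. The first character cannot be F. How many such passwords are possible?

The first character has 8−1 = 7 choices (anything except F).
The remaining 2 characters are filled from the other 7 symbols without repetition: 7 × 6 = 42.
Total: 7 × 42 = 294.

294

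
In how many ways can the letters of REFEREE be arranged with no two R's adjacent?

Total arrangements of REFEREE: 7!/(4!·2!) = 105.
Arrangements with the R's together: treat RR as one letter, giving (6)!/(4!) = 30.
Subtracting, 105 − 30 = 75 arrangements keep the R's apart.

75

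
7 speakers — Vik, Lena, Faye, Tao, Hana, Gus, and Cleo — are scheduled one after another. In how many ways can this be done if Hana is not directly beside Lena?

3600

Of the 7! = 5040 arrangements, those with Hana and Lena adjacent number 2 × 6! = 1440 (treat the pair as a block with 2 internal orders).
So 5040 − 1440 = 3600 arrangements keep them apart.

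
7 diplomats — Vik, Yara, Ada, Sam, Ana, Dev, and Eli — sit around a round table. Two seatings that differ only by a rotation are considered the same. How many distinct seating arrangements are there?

720

Around a circle, 7 distinct people have 7!/7 = (6)! = 720 rotationally distinct seatings.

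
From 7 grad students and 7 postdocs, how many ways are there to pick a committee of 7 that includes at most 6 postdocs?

Split by how many postdocs are chosen (0 through 6).
Sum: C(7,0)·C(7,7) + C(7,1)·C(7,6) + C(7,2)·C(7,5) + C(7,3)·C(7,4) + C(7,4)·C(7,3) + C(7,5)·C(7,2) + C(7,6)·C(7,1) = 1 + 49 + 441 + 1225 + 1225 + 441 + 49 = 3431.

3431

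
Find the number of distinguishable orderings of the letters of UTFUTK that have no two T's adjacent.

120

There are 6!/(2!·2!) = 180 arrangements of UTFUTK in total.
If the two T's are adjacent, glue them into one block, leaving 5 items to arrange: (5)!/(2!) = 60 ways.
Subtracting, 180 − 60 = 120 arrangements keep the T's apart.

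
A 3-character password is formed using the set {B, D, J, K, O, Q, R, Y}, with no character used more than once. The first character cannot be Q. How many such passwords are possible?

294

The first character has 8−1 = 7 choices (anything except Q).
The remaining 2 characters are filled from the other 7 symbols without repetition: 7 × 6 = 42.
Total: 7 × 42 = 294.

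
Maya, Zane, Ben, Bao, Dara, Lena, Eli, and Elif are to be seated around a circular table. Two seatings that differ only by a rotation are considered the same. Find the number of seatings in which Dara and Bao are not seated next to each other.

Without the restriction there are (7)! = 5040 seatings.
Seatings with Dara beside Bao: treat them as a block with 2 internal orders, giving 2 × (6)! = 1440.
Subtracting, 5040 − 1440 = 3600.

3600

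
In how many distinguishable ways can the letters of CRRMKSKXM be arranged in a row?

45360

Letter multiplicities in CRRMKSKXM: C×1, K×2, M×2, R×2, S×1, X×1.
The number of distinct arrangements is 9!/(2!·2!·2!) = 362880/8 = 45360.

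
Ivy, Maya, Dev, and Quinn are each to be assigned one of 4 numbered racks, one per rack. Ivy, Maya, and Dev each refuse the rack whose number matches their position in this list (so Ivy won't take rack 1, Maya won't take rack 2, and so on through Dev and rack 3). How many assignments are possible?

Let Aᵢ (for i ∈ {1, 2, 3}) be the placements that put person i in their forbidden rack. Any j of these fix j positions, leaving (4−j)! ways to fill the rest, and there are C(3,j) ways to pick which j.
By inclusion–exclusion, the number of valid placements is Σ_{j=0}^{3} (−1)^j C(3,j)·(4−j)!.
Computing: 24 − 18 + 6 − 1 = 11.

11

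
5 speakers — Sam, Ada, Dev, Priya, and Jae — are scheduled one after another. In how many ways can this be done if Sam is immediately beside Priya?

48

Treat {Sam, Priya} as a single unit. There are 4 units to order, and the pair itself can be ordered 2 ways.
That gives 2 × 4! = 2 × 24 = 48.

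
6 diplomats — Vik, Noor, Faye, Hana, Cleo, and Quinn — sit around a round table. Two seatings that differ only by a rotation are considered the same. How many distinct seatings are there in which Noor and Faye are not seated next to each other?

72

Without the restriction there are (5)! = 120 seatings.
Seatings with Noor beside Faye: treat them as a block with 2 internal orders, giving 2 × (4)! = 48.
Subtracting, 120 − 48 = 72.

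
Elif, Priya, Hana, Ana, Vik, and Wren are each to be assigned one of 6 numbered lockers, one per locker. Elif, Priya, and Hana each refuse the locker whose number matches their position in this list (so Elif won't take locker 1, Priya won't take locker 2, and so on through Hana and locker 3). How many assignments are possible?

Let Aᵢ (for i ∈ {1, 2, 3}) be the placements that put person i in their forbidden locker. Any j of these fix j positions, leaving (6−j)! ways to fill the rest, and there are C(3,j) ways to pick which j.
By inclusion–exclusion, the number of valid placements is Σ_{j=0}^{3} (−1)^j C(3,j)·(6−j)!.
Computing: 720 − 360 + 72 − 6 = 426.

426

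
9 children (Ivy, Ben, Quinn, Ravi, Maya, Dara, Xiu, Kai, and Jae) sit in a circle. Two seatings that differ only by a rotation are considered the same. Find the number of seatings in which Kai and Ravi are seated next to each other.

Treat {Kai, Ravi} as one unit (2 internal orders) and seat the resulting 8 units around the table: (7)! circular arrangements.
So 2 × (7)! = 2 × 5040 = 10080.

10080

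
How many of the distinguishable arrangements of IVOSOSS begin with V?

60

With the first slot taken by V, it remains to arrange the other 6 letters (IOSOSS).
Those 6 letters have O appearing twice and S appearing 3 times, giving (6)!/(3!·2!) = 60.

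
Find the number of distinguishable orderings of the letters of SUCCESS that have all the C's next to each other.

120

Treat the 2 copies of C as a single block. The multiset to arrange is then {CC, E, S, S, S, U}, 6 items in all.
That gives (6)!/(3!) = 120 arrangements.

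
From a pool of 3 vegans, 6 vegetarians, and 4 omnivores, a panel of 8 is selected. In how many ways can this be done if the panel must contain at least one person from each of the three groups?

1233

Total 8-person selections from all 13: C(13,8) = 1287.
Subtract selections that omit an entire group: no vegans → C(10,8) = 45; no vegetarians → C(7,8) = 0; no omnivores → C(9,8) = 9.
Add back selections omitting two groups (i.e. drawn from a single group): C(3,8) + C(6,8) + C(4,8) = 0.
By inclusion–exclusion: 1287 − 54 + 0 = 1233.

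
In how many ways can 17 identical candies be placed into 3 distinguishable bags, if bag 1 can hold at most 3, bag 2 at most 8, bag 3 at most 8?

By stars and bars, unrestricted non-negative solutions to x_1+…+x_3 = 17 number C(17+2,2) = 171.
Subtract solutions that violate a single cap (substitute x_i' = x_i − (cap_i+1)): x_1 ≥ 4 gives C(15,2) = 105; x_2 ≥ 9 gives C(10,2) = 45; x_3 ≥ 9 gives C(10,2) = 45. Together 195.
Add back pairs where two caps are both exceeded: 15 + 15 + 0 = 30.
By inclusion–exclusion the count is 171 − 195 + 30 = 6.

6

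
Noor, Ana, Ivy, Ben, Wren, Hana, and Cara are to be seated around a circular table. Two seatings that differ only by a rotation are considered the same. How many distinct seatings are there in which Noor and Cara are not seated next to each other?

Without the restriction there are (6)! = 720 seatings.
Seatings with Noor beside Cara: treat them as a block with 2 internal orders, giving 2 × (5)! = 240.
Subtracting, 720 − 240 = 480.

480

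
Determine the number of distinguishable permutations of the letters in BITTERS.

2520

BITTERS has 7 letters with T appearing twice.
So there are 7! / (2!) = 2520 distinguishable arrangements.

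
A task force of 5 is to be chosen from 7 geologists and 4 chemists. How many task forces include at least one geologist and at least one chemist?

441

Total 5-person selections from all 11: C(11,5) = 462.
Subtract selections that omit an entire group: no geologists → C(4,5) = 0; no chemists → C(7,5) = 21.
Both groups omitted at once is impossible, so 462 − 21 = 441.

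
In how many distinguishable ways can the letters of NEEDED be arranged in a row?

Letter multiplicities in NEEDED: D×2, E×3, N×1.
So there are 6! / (3!·2!) = 60 distinguishable arrangements.

60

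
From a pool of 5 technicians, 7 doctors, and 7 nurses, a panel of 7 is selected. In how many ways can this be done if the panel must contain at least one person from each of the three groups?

45374

Total 7-person selections from all 19: C(19,7) = 50388.
Subtract selections that omit an entire group: no technicians → C(14,7) = 3432; no doctors → C(12,7) = 792; no nurses → C(12,7) = 792.
Add back selections omitting two groups (i.e. drawn from a single group): C(5,7) + C(7,7) + C(7,7) = 2.
By inclusion–exclusion: 50388 − 5016 + 2 = 45374.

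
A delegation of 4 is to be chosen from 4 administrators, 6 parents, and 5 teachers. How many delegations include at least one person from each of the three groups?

720

Total 4-person selections from all 15: C(15,4) = 1365.
Subtract selections that omit an entire group: no administrators → C(11,4) = 330; no parents → C(9,4) = 126; no teachers → C(10,4) = 210.
Add back selections omitting two groups (i.e. drawn from a single group): C(4,4) + C(6,4) + C(5,4) = 21.
By inclusion–exclusion: 1365 − 666 + 21 = 720.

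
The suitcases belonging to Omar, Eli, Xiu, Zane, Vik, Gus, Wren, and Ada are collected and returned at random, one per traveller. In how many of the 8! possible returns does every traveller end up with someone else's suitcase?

This is the derangement count D_8: permutations of 8 items with no fixed point.
By inclusion–exclusion this is Σ_{j=0}^{8} (−1)^j C(8,j)·(8−j)!.
Computing: 40320 − 40320 + 20160 − 6720 + 1680 − 336 + 56 − 8 + 1 = 14833.

14833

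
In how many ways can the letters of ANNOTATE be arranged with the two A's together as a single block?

1260

Treat the 2 copies of A as a single block. The multiset to arrange is then {AA, E, N, N, O, T, T}, 7 items in all.
That gives (7)!/(2!·2!) = 1260 arrangements.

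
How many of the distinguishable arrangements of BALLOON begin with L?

Fix L in the first position and arrange the remaining 6 letters.
Those 6 letters have O appearing twice, giving (6)!/(2!) = 360.

360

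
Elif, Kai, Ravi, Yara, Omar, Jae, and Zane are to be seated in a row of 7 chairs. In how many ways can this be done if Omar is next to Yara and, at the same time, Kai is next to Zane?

Treat {Omar,Yara} as one block (2 orders) and {Kai,Zane} as another (2 orders).
That leaves 5 units to arrange: 2 × 2 × 5! = 4 × 120 = 480.

480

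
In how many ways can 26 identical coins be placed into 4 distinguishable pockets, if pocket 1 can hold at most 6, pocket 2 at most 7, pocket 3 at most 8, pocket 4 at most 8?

20

Ignoring the caps, the number of non-negative solutions to x_1+…+x_4 = 26 is C(29,3) = 3654.
Subtract solutions that violate a single cap (substitute x_i' = x_i − (cap_i+1)): x_1 ≥ 7 gives C(22,3) = 1540; x_2 ≥ 8 gives C(21,3) = 1330; x_3 ≥ 9 gives C(20,3) = 1140; x_4 ≥ 9 gives C(20,3) = 1140. Together 5150.
Add back pairs where two caps are both exceeded: 364 + 286 + 286 + 220 + 220 + 165 = 1541.
Subtract triples: 10 + 10 + 4 + 1 = 25.
By inclusion–exclusion the count is 3654 − 5150 + 1541 − 25 = 20.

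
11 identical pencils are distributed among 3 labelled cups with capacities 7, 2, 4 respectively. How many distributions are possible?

6

By stars and bars, unrestricted non-negative solutions to x_1+…+x_3 = 11 number C(11+2,2) = 78.
Subtract solutions that violate a single cap (substitute x_i' = x_i − (cap_i+1)): x_1 ≥ 8 gives C(5,2) = 10; x_2 ≥ 3 gives C(10,2) = 45; x_3 ≥ 5 gives C(8,2) = 28. Together 83.
Add back pairs where two caps are both exceeded: 1 + 0 + 10 = 11.
By inclusion–exclusion the count is 78 − 83 + 11 = 6.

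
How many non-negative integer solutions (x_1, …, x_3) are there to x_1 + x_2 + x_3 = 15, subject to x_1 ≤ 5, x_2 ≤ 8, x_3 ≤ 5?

10

Ignoring the caps, the number of non-negative solutions to x_1+…+x_3 = 15 is C(17,2) = 136.
Subtract solutions that violate a single cap (substitute x_i' = x_i − (cap_i+1)): x_1 ≥ 6 gives C(11,2) = 55; x_2 ≥ 9 gives C(8,2) = 28; x_3 ≥ 6 gives C(11,2) = 55. Together 138.
Add back pairs where two caps are both exceeded: 1 + 10 + 1 = 12.
By inclusion–exclusion the count is 136 − 138 + 12 = 10.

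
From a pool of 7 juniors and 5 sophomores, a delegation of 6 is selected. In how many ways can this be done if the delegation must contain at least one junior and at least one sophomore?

Unrestricted: C(12,6) = 924 ways to pick any 6 of the 12.
Subtract selections that omit an entire group: no juniors → C(5,6) = 0; no sophomores → C(7,6) = 7.
Both groups omitted at once is impossible, so 924 − 7 = 917.

917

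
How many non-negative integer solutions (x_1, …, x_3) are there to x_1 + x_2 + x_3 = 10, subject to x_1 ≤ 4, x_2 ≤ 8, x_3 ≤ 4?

22

Ignoring the caps, the number of non-negative solutions to x_1+…+x_3 = 10 is C(12,2) = 66.
Subtract solutions that violate a single cap (substitute x_i' = x_i − (cap_i+1)): x_1 ≥ 5 gives C(7,2) = 21; x_2 ≥ 9 gives C(3,2) = 3; x_3 ≥ 5 gives C(7,2) = 21. Together 45.
Add back pairs where two caps are both exceeded: 0 + 1 + 0 = 1.
By inclusion–exclusion the count is 66 − 45 + 1 = 22.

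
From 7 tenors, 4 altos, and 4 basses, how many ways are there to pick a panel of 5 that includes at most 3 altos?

2992

Split by how many altos are chosen (0 through 3).
Sum: C(4,0)·C(11,5) + C(4,1)·C(11,4) + C(4,2)·C(11,3) + C(4,3)·C(11,2) = 462 + 1320 + 990 + 220 = 2992.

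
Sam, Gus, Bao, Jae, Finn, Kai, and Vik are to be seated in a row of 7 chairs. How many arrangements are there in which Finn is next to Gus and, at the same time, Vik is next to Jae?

480

Treat {Finn,Gus} as one block (2 orders) and {Vik,Jae} as another (2 orders).
That leaves 5 units to arrange: 2 × 2 × 5! = 4 × 120 = 480.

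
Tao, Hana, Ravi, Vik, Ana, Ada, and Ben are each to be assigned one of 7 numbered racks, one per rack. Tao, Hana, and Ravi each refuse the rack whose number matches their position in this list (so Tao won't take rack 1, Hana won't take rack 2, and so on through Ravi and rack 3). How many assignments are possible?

3216

Let Aᵢ (for i ∈ {1, 2, 3}) be the placements that put person i in their forbidden rack. Any j of these fix j positions, leaving (7−j)! ways to fill the rest, and there are C(3,j) ways to pick which j.
By inclusion–exclusion, the number of valid placements is Σ_{j=0}^{3} (−1)^j C(3,j)·(7−j)!.
Computing: 5040 − 2160 + 360 − 24 = 3216.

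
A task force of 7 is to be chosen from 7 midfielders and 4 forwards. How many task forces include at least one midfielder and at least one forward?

Total 7-person selections from all 11: C(11,7) = 330.
Selections missing a whole group: no midfielders → C(4,7) = 0; no forwards → C(7,7) = 1.
Both groups omitted at once is impossible, so 330 − 1 = 329.

329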